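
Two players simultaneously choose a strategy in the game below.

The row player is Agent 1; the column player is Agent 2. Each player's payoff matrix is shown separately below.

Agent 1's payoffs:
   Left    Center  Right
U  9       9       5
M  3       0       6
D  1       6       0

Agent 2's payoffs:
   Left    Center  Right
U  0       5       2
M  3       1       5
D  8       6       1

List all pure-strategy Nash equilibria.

(U, Left): Agent 2 can switch to Center (0 → 5). Not NE.
(U, Center): Agent 1 gets 9, best alternative 6; Agent 2 gets 5, best alternative 2. No profitable deviation — NE.
(U, Right): Agent 1 can switch to M (5 → 6). Not NE.
(M, Left): Agent 1 can switch to U (3 → 9). Not NE.
(M, Center): Agent 1 can switch to U (0 → 9). Not NE.
(M, Right): Agent 1 gets 6, best alternative 5; Agent 2 gets 5, best alternative 3. No profitable deviation — NE.
(D, Left): Agent 1 can switch to U (1 → 9). Not NE.
(D, Center): Agent 1 can switch to U (6 → 9). Not NE.
(D, Right): Agent 1 can switch to U (0 → 5). Not NE.

(U, Center) and (M, Right)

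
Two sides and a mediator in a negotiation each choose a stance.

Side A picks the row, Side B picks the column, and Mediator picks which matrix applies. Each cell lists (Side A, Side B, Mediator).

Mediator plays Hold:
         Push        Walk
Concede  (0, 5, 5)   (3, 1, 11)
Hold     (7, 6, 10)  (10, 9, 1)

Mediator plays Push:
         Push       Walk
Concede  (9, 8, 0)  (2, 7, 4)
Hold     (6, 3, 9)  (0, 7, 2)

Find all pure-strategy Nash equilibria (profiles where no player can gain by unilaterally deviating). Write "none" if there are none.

Mark each player's best response to every combination of opponents' strategies; a profile where every player is best-responding is a pure Nash equilibrium.
Side A against (Push, Hold): payoffs 0, 7 → best response Hold.
Side A against (Push, Push): payoffs 9, 6 → best response Concede.
Side A against (Walk, Hold): payoffs 3, 10 → best response Hold.
Side A against (Walk, Push): payoffs 2, 0 → best response Concede.
Side B against (Concede, Hold): payoffs 5, 1 → best response Push.
Side B against (Concede, Push): payoffs 8, 7 → best response Push.
Side B against (Hold, Hold): payoffs 6, 9 → best response Walk.
Side B against (Hold, Push): payoffs 3, 7 → best response Walk.
Mediator against (Concede, Push): payoffs 5, 0 → best response Hold.
Mediator against (Concede, Walk): payoffs 11, 4 → best response Hold.
Mediator against (Hold, Push): payoffs 10, 9 → best response Hold.
Mediator against (Hold, Walk): payoffs 1, 2 → best response Push.
No profile is a mutual best response for all players.

none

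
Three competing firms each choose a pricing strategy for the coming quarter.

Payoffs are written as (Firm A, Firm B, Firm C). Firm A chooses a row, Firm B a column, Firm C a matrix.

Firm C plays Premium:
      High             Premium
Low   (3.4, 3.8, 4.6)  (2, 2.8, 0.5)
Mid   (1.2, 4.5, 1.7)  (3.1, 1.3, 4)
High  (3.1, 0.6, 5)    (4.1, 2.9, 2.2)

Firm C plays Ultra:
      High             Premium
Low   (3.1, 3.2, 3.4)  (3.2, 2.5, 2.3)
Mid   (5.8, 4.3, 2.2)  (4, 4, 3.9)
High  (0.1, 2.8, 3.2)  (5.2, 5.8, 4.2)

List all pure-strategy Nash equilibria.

Firm A against (High, Premium): payoffs 3.4, 1.2, 3.1 → best response Low.
Firm A against (High, Ultra): payoffs 3.1, 5.8, 0.1 → best response Mid.
Firm A against (Premium, Premium): payoffs 2, 3.1, 4.1 → best response High.
Firm A against (Premium, Ultra): payoffs 3.2, 4, 5.2 → best response High.
Firm B against (Low, Premium): payoffs 3.8, 2.8 → best response High.
Firm B against (Low, Ultra): payoffs 3.2, 2.5 → best response High.
Firm B against (Mid, Premium): payoffs 4.5, 1.3 → best response High.
Firm B against (Mid, Ultra): payoffs 4.3, 4 → best response High.
Firm B against (High, Premium): payoffs 0.6, 2.9 → best response Premium.
Firm B against (High, Ultra): payoffs 2.8, 5.8 → best response Premium.
Firm C against (Low, High): payoffs 4.6, 3.4 → best response Premium.
Firm C against (Low, Premium): payoffs 0.5, 2.3 → best response Ultra.
Firm C against (Mid, High): payoffs 1.7, 2.2 → best response Ultra.
Firm C against (Mid, Premium): payoffs 4, 3.9 → best response Premium.
Firm C against (High, High): payoffs 5, 3.2 → best response Premium.
Firm C against (High, Premium): payoffs 2.2, 4.2 → best response Ultra.
Mutual best responses: (Low, High, Premium); (Mid, High, Ultra); (High, Premium, Ultra).

(Low, High, Premium); (Mid, High, Ultra); (High, Premium, Ultra)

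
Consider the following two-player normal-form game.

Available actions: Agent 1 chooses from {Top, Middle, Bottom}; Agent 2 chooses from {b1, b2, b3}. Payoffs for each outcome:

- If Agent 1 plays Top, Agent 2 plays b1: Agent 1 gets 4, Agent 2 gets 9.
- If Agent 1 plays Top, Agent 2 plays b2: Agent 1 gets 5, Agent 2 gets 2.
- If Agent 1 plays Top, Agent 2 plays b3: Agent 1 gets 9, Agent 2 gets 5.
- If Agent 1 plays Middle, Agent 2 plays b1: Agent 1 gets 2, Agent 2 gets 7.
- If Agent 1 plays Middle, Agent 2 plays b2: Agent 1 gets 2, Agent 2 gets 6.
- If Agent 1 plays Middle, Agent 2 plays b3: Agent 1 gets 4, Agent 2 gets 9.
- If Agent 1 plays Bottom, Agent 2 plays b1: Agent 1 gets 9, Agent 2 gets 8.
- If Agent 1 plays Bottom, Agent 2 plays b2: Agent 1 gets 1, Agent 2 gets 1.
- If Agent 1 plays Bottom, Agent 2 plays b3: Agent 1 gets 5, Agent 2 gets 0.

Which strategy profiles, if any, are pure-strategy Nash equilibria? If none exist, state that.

Pure NE: (Bottom, b1)

For each player, find the best response to each opponent profile; mutual best responses are the pure NE.
Agent 1 against b1: payoffs 4, 2, 9 → best response Bottom.
Agent 1 against b2: payoffs 5, 2, 1 → best response Top.
Agent 1 against b3: payoffs 9, 4, 5 → best response Top.
Agent 2 against Top: payoffs 9, 2, 5 → best response b1.
Agent 2 against Middle: payoffs 7, 6, 9 → best response b3.
Agent 2 against Bottom: payoffs 8, 1, 0 → best response b1.
Mutual best responses: (Bottom, b1).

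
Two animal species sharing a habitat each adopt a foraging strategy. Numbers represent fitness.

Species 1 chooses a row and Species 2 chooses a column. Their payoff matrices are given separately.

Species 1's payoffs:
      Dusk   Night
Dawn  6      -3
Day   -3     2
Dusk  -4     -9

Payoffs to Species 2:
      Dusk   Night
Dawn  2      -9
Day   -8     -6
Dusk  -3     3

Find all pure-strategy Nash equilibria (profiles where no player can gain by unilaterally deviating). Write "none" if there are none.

The pure Nash equilibria are (Dawn, Dusk) and (Day, Night).

Species 1 against Dusk: payoffs 6, -3, -4 → best response Dawn.
Species 1 against Night: payoffs -3, 2, -9 → best response Day.
Species 2 against Dawn: payoffs 2, -9 → best response Dusk.
Species 2 against Day: payoffs -8, -6 → best response Night.
Species 2 against Dusk: payoffs -3, 3 → best response Night.
Mutual best responses: (Dawn, Dusk); (Day, Night).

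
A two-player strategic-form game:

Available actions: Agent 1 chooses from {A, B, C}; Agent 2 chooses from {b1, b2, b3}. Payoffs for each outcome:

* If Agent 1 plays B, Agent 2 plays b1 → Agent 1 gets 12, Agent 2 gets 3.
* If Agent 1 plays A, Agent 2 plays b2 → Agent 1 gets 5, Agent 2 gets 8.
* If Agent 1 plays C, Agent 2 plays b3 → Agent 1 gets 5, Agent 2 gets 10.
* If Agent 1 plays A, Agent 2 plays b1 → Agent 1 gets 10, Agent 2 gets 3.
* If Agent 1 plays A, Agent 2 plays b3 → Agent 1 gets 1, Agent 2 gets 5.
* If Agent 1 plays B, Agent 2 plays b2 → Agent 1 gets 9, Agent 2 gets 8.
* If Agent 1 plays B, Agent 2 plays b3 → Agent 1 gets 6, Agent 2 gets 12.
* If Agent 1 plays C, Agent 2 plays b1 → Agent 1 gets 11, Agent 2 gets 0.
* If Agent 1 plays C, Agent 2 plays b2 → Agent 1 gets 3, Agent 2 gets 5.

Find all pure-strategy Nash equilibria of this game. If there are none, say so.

Pure NE: (B, b3)

Agent 1 against b1: payoffs 10, 12, 11 → best response B.
Agent 1 against b2: payoffs 5, 9, 3 → best response B.
Agent 1 against b3: payoffs 1, 6, 5 → best response B.
Agent 2 against A: payoffs 3, 8, 5 → best response b2.
Agent 2 against B: payoffs 3, 8, 12 → best response b3.
Agent 2 against C: payoffs 0, 5, 10 → best response b3.
Mutual best responses: (B, b3).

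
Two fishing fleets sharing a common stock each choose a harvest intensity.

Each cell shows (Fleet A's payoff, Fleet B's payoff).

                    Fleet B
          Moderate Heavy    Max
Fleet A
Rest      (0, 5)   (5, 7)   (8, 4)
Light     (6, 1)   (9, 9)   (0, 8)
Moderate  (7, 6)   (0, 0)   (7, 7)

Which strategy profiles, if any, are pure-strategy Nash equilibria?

(Rest, Moderate): Fleet A can switch to Light (0 → 6). Not NE.
(Rest, Heavy): Fleet A can switch to Light (5 → 9). Not NE.
(Rest, Max): Fleet B can switch to Moderate (4 → 5). Not NE.
(Light, Moderate): Fleet A can switch to Moderate (6 → 7). Not NE.
(Light, Heavy): Fleet A gets 9, best alternative 5; Fleet B gets 9, best alternative 8. No profitable deviation — NE.
(Light, Max): Fleet A can switch to Rest (0 → 8). Not NE.
(Moderate, Moderate): Fleet B can switch to Max (6 → 7). Not NE.
(The remaining 2 profiles each have a profitable deviation by the same check.)

(Light, Heavy)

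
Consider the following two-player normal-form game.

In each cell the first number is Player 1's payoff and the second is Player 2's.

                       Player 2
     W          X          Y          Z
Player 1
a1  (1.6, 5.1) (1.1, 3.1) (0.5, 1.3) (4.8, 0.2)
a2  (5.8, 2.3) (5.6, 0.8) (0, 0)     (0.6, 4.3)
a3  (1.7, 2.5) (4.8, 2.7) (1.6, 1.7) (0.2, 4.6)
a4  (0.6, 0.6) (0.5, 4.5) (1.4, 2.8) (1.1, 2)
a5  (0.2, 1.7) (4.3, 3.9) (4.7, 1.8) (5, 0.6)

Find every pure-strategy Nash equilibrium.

none

(a1, W): Player 1 can switch to a2 (1.6 → 5.8). Not NE.
(a1, X): Player 1 can switch to a2 (1.1 → 5.6). Not NE.
(a1, Y): Player 1 can switch to a3 (0.5 → 1.6). Not NE.
(a1, Z): Player 1 can switch to a5 (4.8 → 5). Not NE.
(a2, W): Player 2 can switch to Z (2.3 → 4.3). Not NE.
(a2, X): Player 2 can switch to W (0.8 → 2.3). Not NE.
(a2, Y): Player 1 can switch to a1 (0 → 0.5). Not NE.
(a2, Z): Player 1 can switch to a1 (0.6 → 4.8). Not NE.
(a3, W): Player 1 can switch to a2 (1.7 → 5.8). Not NE.
(a3, X): Player 1 can switch to a2 (4.8 → 5.6). Not NE.
(a3, Y): Player 1 can switch to a5 (1.6 → 4.7). Not NE.
(a3, Z): Player 1 can switch to a1 (0.2 → 4.8). Not NE.
(The remaining 8 profiles each have a profitable deviation by the same check.)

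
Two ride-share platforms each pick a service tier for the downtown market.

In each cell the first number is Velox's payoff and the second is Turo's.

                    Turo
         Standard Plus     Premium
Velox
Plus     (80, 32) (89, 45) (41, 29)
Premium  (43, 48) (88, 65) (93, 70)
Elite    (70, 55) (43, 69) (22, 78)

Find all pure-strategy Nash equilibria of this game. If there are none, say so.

Mark each player's best response to every combination of opponents' strategies; a profile where every player is best-responding is a pure Nash equilibrium.
Velox against Standard: payoffs 80, 43, 70 → best response Plus.
Velox against Plus: payoffs 89, 88, 43 → best response Plus.
Velox against Premium: payoffs 41, 93, 22 → best response Premium.
Turo against Plus: payoffs 32, 45, 29 → best response Plus.
Turo against Premium: payoffs 48, 65, 70 → best response Premium.
Turo against Elite: payoffs 55, 69, 78 → best response Premium.
Mutual best responses: (Plus, Plus); (Premium, Premium).

Pure-strategy Nash equilibria: (Plus, Plus); (Premium, Premium)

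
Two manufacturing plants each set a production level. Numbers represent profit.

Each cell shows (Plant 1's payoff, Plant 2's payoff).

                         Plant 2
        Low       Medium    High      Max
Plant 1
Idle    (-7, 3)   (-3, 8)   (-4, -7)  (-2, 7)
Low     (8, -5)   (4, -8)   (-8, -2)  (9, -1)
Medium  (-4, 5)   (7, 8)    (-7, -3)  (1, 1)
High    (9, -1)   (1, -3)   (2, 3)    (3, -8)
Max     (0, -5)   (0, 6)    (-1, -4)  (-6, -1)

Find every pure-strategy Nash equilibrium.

(Idle, Low): Plant 1 can switch to Low (-7 → 8). Not NE.
(Idle, Medium): Plant 1 can switch to Low (-3 → 4). Not NE.
(Idle, High): Plant 1 can switch to High (-4 → 2). Not NE.
(Idle, Max): Plant 1 can switch to Low (-2 → 9). Not NE.
(Low, Low): Plant 1 can switch to High (8 → 9). Not NE.
(Low, Medium): Plant 1 can switch to Medium (4 → 7). Not NE.
(Low, High): Plant 1 can switch to Idle (-8 → -4). Not NE.
(Low, Max): Plant 1 gets 9, best alternative 3; Plant 2 gets -1, best alternative -2. No profitable deviation — NE.
(Medium, Low): Plant 1 can switch to Low (-4 → 8). Not NE.
(Medium, Medium): Plant 1 gets 7, best alternative 4; Plant 2 gets 8, best alternative 5. No profitable deviation — NE.
(High, High): Plant 1 gets 2, best alternative -1; Plant 2 gets 3, best alternative -1. No profitable deviation — NE.
(The remaining 9 profiles each have a profitable deviation by the same check.)

Pure-strategy Nash equilibria: (Low, Max) and (Medium, Medium) and (High, High)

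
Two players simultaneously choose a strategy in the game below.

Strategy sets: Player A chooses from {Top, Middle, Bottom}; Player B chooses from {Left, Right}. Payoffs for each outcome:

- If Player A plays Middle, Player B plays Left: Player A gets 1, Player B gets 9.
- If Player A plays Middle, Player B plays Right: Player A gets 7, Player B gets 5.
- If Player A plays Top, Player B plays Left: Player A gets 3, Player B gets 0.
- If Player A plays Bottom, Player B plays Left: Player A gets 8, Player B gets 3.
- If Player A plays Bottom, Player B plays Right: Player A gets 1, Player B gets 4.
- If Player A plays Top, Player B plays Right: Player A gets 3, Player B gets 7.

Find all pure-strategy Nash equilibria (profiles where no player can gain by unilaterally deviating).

This game has no pure Nash equilibrium.

(Top, Left): Player A can switch to Bottom (3 → 8). Not NE.
(Top, Right): Player A can switch to Middle (3 → 7). Not NE.
(Middle, Left): Player A can switch to Top (1 → 3). Not NE.
(Middle, Right): Player B can switch to Left (5 → 9). Not NE.
(Bottom, Left): Player B can switch to Right (3 → 4). Not NE.
(Bottom, Right): Player A can switch to Top (1 → 3). Not NE.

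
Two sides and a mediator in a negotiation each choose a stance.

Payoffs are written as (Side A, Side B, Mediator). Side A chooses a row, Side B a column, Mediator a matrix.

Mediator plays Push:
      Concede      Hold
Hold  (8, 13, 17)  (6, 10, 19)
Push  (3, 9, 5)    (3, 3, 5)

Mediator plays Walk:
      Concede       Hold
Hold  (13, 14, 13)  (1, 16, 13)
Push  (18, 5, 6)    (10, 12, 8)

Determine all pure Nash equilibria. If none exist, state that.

Check each profile: it is a Nash equilibrium iff no player can strictly gain by switching unilaterally.
(Hold, Concede, Push): Side A gets 8, best alternative 3; Side B gets 13, best alternative 10; Mediator gets 17, best alternative 13. No profitable deviation — NE.
(Hold, Concede, Walk): Side A can switch to Push (13 → 18). Not NE.
(Hold, Hold, Push): Side B can switch to Concede (10 → 13). Not NE.
(Hold, Hold, Walk): Side A can switch to Push (1 → 10). Not NE.
(Push, Concede, Push): Side A can switch to Hold (3 → 8). Not NE.
(Push, Concede, Walk): Side B can switch to Hold (5 → 12). Not NE.
(Push, Hold, Push): Side A can switch to Hold (3 → 6). Not NE.
(Push, Hold, Walk): Side A gets 10, best alternative 1; Side B gets 12, best alternative 5; Mediator gets 8, best alternative 5. No profitable deviation — NE.

(Hold, Concede, Push); (Push, Hold, Walk)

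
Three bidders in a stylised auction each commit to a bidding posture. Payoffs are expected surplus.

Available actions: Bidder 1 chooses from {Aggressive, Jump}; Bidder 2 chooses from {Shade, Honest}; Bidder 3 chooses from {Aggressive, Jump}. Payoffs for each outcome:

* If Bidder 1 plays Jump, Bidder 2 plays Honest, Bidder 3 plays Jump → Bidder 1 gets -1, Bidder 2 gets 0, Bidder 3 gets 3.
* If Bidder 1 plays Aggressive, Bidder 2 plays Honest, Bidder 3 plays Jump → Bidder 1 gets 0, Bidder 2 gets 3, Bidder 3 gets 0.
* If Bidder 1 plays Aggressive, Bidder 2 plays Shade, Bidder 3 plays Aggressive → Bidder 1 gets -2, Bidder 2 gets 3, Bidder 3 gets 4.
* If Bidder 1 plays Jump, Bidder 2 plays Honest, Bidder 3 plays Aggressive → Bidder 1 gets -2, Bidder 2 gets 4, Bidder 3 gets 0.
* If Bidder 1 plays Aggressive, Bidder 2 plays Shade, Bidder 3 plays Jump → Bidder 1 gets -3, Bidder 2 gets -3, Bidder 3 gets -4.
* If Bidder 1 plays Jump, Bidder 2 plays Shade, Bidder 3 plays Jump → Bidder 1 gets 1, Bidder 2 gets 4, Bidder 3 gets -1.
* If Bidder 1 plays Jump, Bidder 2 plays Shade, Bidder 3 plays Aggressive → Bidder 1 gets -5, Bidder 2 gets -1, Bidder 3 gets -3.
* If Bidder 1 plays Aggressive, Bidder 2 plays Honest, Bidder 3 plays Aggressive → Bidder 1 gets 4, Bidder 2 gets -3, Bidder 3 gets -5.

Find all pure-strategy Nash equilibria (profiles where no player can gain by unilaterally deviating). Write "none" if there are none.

The pure Nash equilibria are (Aggressive, Shade, Aggressive) and (Aggressive, Honest, Jump) and (Jump, Shade, Jump).

For each strategy profile, look for a profitable unilateral deviation.
(Aggressive, Shade, Aggressive): Bidder 1 gets -2, best alternative -5; Bidder 2 gets 3, best alternative -3; Bidder 3 gets 4, best alternative -4. No profitable deviation — NE.
(Aggressive, Shade, Jump): Bidder 1 can switch to Jump (-3 → 1). Not NE.
(Aggressive, Honest, Aggressive): Bidder 2 can switch to Shade (-3 → 3). Not NE.
(Aggressive, Honest, Jump): Bidder 1 gets 0, best alternative -1; Bidder 2 gets 3, best alternative -3; Bidder 3 gets 0, best alternative -5. No profitable deviation — NE.
(Jump, Shade, Aggressive): Bidder 1 can switch to Aggressive (-5 → -2). Not NE.
(Jump, Shade, Jump): Bidder 1 gets 1, best alternative -3; Bidder 2 gets 4, best alternative 0; Bidder 3 gets -1, best alternative -3. No profitable deviation — NE.
(Jump, Honest, Aggressive): Bidder 1 can switch to Aggressive (-2 → 4). Not NE.
(Jump, Honest, Jump): Bidder 1 can switch to Aggressive (-1 → 0). Not NE.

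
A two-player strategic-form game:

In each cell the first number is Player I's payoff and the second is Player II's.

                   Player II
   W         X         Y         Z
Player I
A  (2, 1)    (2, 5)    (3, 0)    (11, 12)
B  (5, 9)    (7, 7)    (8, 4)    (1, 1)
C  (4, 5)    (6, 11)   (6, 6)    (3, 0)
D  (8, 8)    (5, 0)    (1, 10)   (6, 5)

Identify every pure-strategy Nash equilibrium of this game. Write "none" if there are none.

The unique pure-strategy Nash equilibrium is (A, Z).

Player I against W: payoffs 2, 5, 4, 8 → best response D.
Player I against X: payoffs 2, 7, 6, 5 → best response B.
Player I against Y: payoffs 3, 8, 6, 1 → best response B.
Player I against Z: payoffs 11, 1, 3, 6 → best response A.
Player II against A: payoffs 1, 5, 0, 12 → best response Z.
Player II against B: payoffs 9, 7, 4, 1 → best response W.
Player II against C: payoffs 5, 11, 6, 0 → best response X.
Player II against D: payoffs 8, 0, 10, 5 → best response Y.
Mutual best responses: (A, Z).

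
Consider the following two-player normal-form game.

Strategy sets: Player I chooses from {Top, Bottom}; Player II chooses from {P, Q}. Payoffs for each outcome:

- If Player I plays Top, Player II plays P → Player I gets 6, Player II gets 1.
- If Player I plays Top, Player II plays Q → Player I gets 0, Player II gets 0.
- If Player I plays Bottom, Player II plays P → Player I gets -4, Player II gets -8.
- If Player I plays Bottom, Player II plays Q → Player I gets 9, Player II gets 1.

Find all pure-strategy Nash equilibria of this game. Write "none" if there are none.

Mark each player's best response to every combination of opponents' strategies; a profile where every player is best-responding is a pure Nash equilibrium.
Player I against P: payoffs 6, -4 → best response Top.
Player I against Q: payoffs 0, 9 → best response Bottom.
Player II against Top: payoffs 1, 0 → best response P.
Player II against Bottom: payoffs -8, 1 → best response Q.
Mutual best responses: (Top, P); (Bottom, Q).

(Top, P) and (Bottom, Q)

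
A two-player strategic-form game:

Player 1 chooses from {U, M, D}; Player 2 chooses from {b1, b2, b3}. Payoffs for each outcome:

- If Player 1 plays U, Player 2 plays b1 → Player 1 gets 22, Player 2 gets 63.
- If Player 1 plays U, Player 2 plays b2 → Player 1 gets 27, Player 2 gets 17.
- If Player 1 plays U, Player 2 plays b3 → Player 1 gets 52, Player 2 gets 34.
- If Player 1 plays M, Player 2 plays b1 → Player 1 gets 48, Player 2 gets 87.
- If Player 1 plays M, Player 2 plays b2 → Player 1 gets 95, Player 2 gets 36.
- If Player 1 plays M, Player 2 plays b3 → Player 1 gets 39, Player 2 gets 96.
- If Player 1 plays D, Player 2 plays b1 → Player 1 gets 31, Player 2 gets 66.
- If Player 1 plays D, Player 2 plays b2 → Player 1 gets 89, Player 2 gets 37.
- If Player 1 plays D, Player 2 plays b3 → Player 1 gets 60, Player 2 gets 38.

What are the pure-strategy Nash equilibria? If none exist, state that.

Player 1 against b1: payoffs 22, 48, 31 → best response M.
Player 1 against b2: payoffs 27, 95, 89 → best response M.
Player 1 against b3: payoffs 52, 39, 60 → best response D.
Player 2 against U: payoffs 63, 17, 34 → best response b1.
Player 2 against M: payoffs 87, 36, 96 → best response b3.
Player 2 against D: payoffs 66, 37, 38 → best response b1.
No profile is a mutual best response for all players.

No pure-strategy Nash equilibrium.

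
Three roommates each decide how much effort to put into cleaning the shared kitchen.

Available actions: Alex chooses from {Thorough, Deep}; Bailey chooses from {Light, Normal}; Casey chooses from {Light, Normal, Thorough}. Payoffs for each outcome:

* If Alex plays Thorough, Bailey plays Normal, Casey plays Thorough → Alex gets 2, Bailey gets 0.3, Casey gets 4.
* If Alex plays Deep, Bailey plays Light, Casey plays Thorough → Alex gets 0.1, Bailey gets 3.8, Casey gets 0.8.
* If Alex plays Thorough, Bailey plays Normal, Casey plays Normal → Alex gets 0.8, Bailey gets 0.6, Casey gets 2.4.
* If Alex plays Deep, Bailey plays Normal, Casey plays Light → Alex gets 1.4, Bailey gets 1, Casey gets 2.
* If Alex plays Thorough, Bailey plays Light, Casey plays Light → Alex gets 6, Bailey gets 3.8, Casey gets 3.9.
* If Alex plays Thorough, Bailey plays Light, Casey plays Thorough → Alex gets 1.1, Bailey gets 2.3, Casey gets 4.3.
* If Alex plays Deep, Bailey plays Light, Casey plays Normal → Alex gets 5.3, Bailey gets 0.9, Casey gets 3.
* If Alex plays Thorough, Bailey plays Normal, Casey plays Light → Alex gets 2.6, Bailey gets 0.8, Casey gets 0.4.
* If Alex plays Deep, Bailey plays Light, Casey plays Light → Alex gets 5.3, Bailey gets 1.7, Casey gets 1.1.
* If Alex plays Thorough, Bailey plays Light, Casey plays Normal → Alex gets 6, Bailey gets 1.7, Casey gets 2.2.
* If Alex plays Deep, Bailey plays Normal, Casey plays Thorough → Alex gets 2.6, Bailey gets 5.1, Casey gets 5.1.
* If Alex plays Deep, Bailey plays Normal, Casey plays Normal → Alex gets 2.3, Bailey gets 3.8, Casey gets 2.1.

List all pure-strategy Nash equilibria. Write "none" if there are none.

The pure Nash equilibria are (Thorough, Light, Thorough) and (Deep, Normal, Thorough).

(Thorough, Light, Light): Casey can switch to Thorough (3.9 → 4.3). Not NE.
(Thorough, Light, Normal): Casey can switch to Light (2.2 → 3.9). Not NE.
(Thorough, Light, Thorough): Alex gets 1.1, best alternative 0.1; Bailey gets 2.3, best alternative 0.3; Casey gets 4.3, best alternative 3.9. No profitable deviation — NE.
(Thorough, Normal, Light): Bailey can switch to Light (0.8 → 3.8). Not NE.
(Thorough, Normal, Normal): Alex can switch to Deep (0.8 → 2.3). Not NE.
(Thorough, Normal, Thorough): Alex can switch to Deep (2 → 2.6). Not NE.
(Deep, Light, Light): Alex can switch to Thorough (5.3 → 6). Not NE.
(Deep, Normal, Thorough): Alex gets 2.6, best alternative 2; Bailey gets 5.1, best alternative 3.8; Casey gets 5.1, best alternative 2.1. No profitable deviation — NE.
(The remaining 4 profiles each have a profitable deviation by the same check.)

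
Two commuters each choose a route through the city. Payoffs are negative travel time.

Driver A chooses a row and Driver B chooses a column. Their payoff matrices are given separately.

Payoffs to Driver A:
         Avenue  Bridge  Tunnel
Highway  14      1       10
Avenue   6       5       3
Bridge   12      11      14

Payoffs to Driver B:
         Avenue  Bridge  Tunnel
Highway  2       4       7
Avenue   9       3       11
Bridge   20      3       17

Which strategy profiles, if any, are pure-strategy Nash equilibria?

This game has no pure Nash equilibrium.

Driver A against Avenue: payoffs 14, 6, 12 → best response Highway.
Driver A against Bridge: payoffs 1, 5, 11 → best response Bridge.
Driver A against Tunnel: payoffs 10, 3, 14 → best response Bridge.
Driver B against Highway: payoffs 2, 4, 7 → best response Tunnel.
Driver B against Avenue: payoffs 9, 3, 11 → best response Tunnel.
Driver B against Bridge: payoffs 20, 3, 17 → best response Avenue.
No profile is a mutual best response for all players.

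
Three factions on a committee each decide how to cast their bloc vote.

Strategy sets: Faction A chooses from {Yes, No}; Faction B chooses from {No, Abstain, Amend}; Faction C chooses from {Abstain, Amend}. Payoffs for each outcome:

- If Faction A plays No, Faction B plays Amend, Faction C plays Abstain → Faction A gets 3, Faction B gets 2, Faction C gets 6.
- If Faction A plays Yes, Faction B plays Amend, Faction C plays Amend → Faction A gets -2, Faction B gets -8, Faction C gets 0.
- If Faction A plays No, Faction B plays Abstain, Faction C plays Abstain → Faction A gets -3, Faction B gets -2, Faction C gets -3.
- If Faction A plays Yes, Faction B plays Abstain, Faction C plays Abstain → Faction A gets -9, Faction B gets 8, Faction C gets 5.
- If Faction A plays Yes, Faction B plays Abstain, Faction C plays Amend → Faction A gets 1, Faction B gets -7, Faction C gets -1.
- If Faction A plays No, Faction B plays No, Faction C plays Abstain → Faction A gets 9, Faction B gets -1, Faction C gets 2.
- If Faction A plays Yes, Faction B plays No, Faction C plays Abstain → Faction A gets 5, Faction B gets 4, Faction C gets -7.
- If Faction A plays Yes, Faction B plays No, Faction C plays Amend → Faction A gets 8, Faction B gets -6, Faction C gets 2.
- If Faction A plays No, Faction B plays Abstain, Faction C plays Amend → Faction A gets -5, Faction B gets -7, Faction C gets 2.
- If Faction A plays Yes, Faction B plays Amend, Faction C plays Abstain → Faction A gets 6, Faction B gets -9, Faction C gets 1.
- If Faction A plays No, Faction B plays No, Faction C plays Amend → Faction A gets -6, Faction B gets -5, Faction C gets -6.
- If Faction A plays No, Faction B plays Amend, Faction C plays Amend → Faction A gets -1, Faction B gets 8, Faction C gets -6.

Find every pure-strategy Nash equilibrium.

(Yes, No, Amend)

Check each profile: it is a Nash equilibrium iff no player can strictly gain by switching unilaterally.
(Yes, No, Abstain): Faction A can switch to No (5 → 9). Not NE.
(Yes, No, Amend): Faction A gets 8, best alternative -6; Faction B gets -6, best alternative -7; Faction C gets 2, best alternative -7. No profitable deviation — NE.
(Yes, Abstain, Abstain): Faction A can switch to No (-9 → -3). Not NE.
(Yes, Abstain, Amend): Faction B can switch to No (-7 → -6). Not NE.
(Yes, Amend, Abstain): Faction B can switch to No (-9 → 4). Not NE.
(Yes, Amend, Amend): Faction A can switch to No (-2 → -1). Not NE.
(No, No, Abstain): Faction B can switch to Amend (-1 → 2). Not NE.
(No, No, Amend): Faction A can switch to Yes (-6 → 8). Not NE.
(No, Abstain, Abstain): Faction B can switch to No (-2 → -1). Not NE.
(No, Abstain, Amend): Faction A can switch to Yes (-5 → 1). Not NE.
(No, Amend, Abstain): Faction A can switch to Yes (3 → 6). Not NE.
(No, Amend, Amend): Faction C can switch to Abstain (-6 → 6). Not NE.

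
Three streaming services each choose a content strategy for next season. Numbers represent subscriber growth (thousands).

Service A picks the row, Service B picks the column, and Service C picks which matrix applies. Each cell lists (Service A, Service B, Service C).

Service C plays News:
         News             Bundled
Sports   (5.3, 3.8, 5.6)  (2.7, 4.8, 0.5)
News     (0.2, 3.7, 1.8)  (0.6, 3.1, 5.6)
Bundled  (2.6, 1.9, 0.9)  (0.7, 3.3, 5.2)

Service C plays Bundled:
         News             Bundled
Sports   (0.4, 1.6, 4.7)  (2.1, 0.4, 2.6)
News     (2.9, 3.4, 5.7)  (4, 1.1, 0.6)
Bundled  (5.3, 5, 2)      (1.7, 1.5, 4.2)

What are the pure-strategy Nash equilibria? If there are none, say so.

For each player, find the best response to each opponent profile; mutual best responses are the pure NE.
Service A against (News, News): payoffs 5.3, 0.2, 2.6 → best response Sports.
Service A against (News, Bundled): payoffs 0.4, 2.9, 5.3 → best response Bundled.
Service A against (Bundled, News): payoffs 2.7, 0.6, 0.7 → best response Sports.
Service A against (Bundled, Bundled): payoffs 2.1, 4, 1.7 → best response News.
Service B against (Sports, News): payoffs 3.8, 4.8 → best response Bundled.
Service B against (Sports, Bundled): payoffs 1.6, 0.4 → best response News.
Service B against (News, News): payoffs 3.7, 3.1 → best response News.
Service B against (News, Bundled): payoffs 3.4, 1.1 → best response News.
Service B against (Bundled, News): payoffs 1.9, 3.3 → best response Bundled.
Service B against (Bundled, Bundled): payoffs 5, 1.5 → best response News.
Service C against (Sports, News): payoffs 5.6, 4.7 → best response News.
Service C against (Sports, Bundled): payoffs 0.5, 2.6 → best response Bundled.
Service C against (News, News): payoffs 1.8, 5.7 → best response Bundled.
Service C against (News, Bundled): payoffs 5.6, 0.6 → best response News.
Service C against (Bundled, News): payoffs 0.9, 2 → best response Bundled.
Service C against (Bundled, Bundled): payoffs 5.2, 4.2 → best response News.
Mutual best responses: (Bundled, News, Bundled).

Pure NE: (Bundled, News, Bundled)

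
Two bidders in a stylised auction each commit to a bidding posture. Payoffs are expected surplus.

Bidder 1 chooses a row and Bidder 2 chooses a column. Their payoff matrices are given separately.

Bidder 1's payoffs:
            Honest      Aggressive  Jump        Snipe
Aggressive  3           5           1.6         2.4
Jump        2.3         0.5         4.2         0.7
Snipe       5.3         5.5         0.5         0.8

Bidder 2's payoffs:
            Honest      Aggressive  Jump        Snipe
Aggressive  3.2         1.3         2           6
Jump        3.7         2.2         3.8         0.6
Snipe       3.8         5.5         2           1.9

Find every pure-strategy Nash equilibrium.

The pure Nash equilibria are (Aggressive, Snipe), (Jump, Jump), (Snipe, Aggressive).

Bidder 1 against Honest: payoffs 3, 2.3, 5.3 → best response Snipe.
Bidder 1 against Aggressive: payoffs 5, 0.5, 5.5 → best response Snipe.
Bidder 1 against Jump: payoffs 1.6, 4.2, 0.5 → best response Jump.
Bidder 1 against Snipe: payoffs 2.4, 0.7, 0.8 → best response Aggressive.
Bidder 2 against Aggressive: payoffs 3.2, 1.3, 2, 6 → best response Snipe.
Bidder 2 against Jump: payoffs 3.7, 2.2, 3.8, 0.6 → best response Jump.
Bidder 2 against Snipe: payoffs 3.8, 5.5, 2, 1.9 → best response Aggressive.
Mutual best responses: (Aggressive, Snipe); (Jump, Jump); (Snipe, Aggressive).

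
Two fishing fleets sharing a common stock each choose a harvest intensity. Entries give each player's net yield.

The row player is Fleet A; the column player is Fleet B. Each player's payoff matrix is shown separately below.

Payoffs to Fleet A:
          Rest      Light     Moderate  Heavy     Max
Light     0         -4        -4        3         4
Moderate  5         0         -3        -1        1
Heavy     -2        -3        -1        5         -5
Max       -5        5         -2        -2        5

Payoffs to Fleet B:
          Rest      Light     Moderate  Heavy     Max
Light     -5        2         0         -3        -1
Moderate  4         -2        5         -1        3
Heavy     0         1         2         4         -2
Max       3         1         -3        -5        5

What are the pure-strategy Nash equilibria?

Fleet A against Rest: payoffs 0, 5, -2, -5 → best response Moderate.
Fleet A against Light: payoffs -4, 0, -3, 5 → best response Max.
Fleet A against Moderate: payoffs -4, -3, -1, -2 → best response Heavy.
Fleet A against Heavy: payoffs 3, -1, 5, -2 → best response Heavy.
Fleet A against Max: payoffs 4, 1, -5, 5 → best response Max.
Fleet B against Light: payoffs -5, 2, 0, -3, -1 → best response Light.
Fleet B against Moderate: payoffs 4, -2, 5, -1, 3 → best response Moderate.
Fleet B against Heavy: payoffs 0, 1, 2, 4, -2 → best response Heavy.
Fleet B against Max: payoffs 3, 1, -3, -5, 5 → best response Max.
Mutual best responses: (Heavy, Heavy); (Max, Max).

The pure Nash equilibria are (Heavy, Heavy); (Max, Max).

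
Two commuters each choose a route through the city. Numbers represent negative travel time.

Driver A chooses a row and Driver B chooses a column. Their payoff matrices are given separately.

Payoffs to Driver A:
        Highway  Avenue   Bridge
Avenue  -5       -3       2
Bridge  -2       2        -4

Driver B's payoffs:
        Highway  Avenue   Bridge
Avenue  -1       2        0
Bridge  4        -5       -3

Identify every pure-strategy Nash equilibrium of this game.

The unique pure-strategy Nash equilibrium is (Bridge, Highway).

Driver A against Highway: payoffs -5, -2 → best response Bridge.
Driver A against Avenue: payoffs -3, 2 → best response Bridge.
Driver A against Bridge: payoffs 2, -4 → best response Avenue.
Driver B against Avenue: payoffs -1, 2, 0 → best response Avenue.
Driver B against Bridge: payoffs 4, -5, -3 → best response Highway.
Mutual best responses: (Bridge, Highway).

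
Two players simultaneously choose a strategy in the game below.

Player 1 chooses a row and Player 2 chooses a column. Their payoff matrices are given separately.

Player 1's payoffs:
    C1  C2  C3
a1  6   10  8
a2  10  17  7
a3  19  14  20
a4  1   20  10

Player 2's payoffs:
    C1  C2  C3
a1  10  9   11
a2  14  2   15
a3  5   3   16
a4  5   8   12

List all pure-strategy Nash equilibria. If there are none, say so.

(a3, C3)

Player 1 against C1: payoffs 6, 10, 19, 1 → best response a3.
Player 1 against C2: payoffs 10, 17, 14, 20 → best response a4.
Player 1 against C3: payoffs 8, 7, 20, 10 → best response a3.
Player 2 against a1: payoffs 10, 9, 11 → best response C3.
Player 2 against a2: payoffs 14, 2, 15 → best response C3.
Player 2 against a3: payoffs 5, 3, 16 → best response C3.
Player 2 against a4: payoffs 5, 8, 12 → best response C3.
Mutual best responses: (a3, C3).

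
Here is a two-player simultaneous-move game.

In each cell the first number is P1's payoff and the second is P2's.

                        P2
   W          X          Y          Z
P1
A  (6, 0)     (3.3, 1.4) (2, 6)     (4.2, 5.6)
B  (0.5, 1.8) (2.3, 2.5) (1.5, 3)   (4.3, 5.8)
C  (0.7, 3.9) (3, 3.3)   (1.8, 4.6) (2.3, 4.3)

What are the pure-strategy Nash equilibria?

(A, Y); (B, Z)

P1 against W: payoffs 6, 0.5, 0.7 → best response A.
P1 against X: payoffs 3.3, 2.3, 3 → best response A.
P1 against Y: payoffs 2, 1.5, 1.8 → best response A.
P1 against Z: payoffs 4.2, 4.3, 2.3 → best response B.
P2 against A: payoffs 0, 1.4, 6, 5.6 → best response Y.
P2 against B: payoffs 1.8, 2.5, 3, 5.8 → best response Z.
P2 against C: payoffs 3.9, 3.3, 4.6, 4.3 → best response Y.
Mutual best responses: (A, Y); (B, Z).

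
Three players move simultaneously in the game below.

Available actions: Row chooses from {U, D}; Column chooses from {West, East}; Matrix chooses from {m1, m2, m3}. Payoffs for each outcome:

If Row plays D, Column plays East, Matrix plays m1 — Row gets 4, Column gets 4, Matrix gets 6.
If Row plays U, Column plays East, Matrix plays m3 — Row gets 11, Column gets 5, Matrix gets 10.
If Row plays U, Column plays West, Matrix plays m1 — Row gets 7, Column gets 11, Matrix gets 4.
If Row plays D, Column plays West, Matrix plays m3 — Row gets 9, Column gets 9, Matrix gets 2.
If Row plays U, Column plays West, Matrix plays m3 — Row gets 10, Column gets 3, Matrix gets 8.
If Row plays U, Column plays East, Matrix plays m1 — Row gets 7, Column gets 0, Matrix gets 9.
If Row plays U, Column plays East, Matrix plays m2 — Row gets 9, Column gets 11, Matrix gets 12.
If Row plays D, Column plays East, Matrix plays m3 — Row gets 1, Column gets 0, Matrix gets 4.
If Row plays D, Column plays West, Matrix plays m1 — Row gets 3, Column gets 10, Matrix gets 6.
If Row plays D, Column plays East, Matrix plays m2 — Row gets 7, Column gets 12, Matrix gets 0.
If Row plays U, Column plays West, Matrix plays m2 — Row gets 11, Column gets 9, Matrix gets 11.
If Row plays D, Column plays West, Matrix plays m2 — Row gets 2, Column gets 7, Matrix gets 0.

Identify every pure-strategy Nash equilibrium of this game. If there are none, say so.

Row against (West, m1): payoffs 7, 3 → best response U.
Row against (West, m2): payoffs 11, 2 → best response U.
Row against (West, m3): payoffs 10, 9 → best response U.
Row against (East, m1): payoffs 7, 4 → best response U.
Row against (East, m2): payoffs 9, 7 → best response U.
Row against (East, m3): payoffs 11, 1 → best response U.
Column against (U, m1): payoffs 11, 0 → best response West.
Column against (U, m2): payoffs 9, 11 → best response East.
Column against (U, m3): payoffs 3, 5 → best response East.
Column against (D, m1): payoffs 10, 4 → best response West.
Column against (D, m2): payoffs 7, 12 → best response East.
Column against (D, m3): payoffs 9, 0 → best response West.
Matrix against (U, West): payoffs 4, 11, 8 → best response m2.
Matrix against (U, East): payoffs 9, 12, 10 → best response m2.
Matrix against (D, West): payoffs 6, 0, 2 → best response m1.
Matrix against (D, East): payoffs 6, 0, 4 → best response m1.
Mutual best responses: (U, East, m2).

Pure NE: (U, East, m2)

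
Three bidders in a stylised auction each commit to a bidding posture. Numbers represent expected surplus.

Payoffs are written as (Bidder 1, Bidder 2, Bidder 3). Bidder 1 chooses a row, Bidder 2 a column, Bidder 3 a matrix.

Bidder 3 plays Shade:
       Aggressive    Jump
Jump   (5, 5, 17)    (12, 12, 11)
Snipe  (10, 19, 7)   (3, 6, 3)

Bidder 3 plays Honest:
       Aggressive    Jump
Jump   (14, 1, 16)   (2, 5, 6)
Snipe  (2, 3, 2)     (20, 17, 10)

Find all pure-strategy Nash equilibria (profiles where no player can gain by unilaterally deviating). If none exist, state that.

(Jump, Jump, Shade); (Snipe, Aggressive, Shade); (Snipe, Jump, Honest)

(Jump, Aggressive, Shade): Bidder 1 can switch to Snipe (5 → 10). Not NE.
(Jump, Aggressive, Honest): Bidder 2 can switch to Jump (1 → 5). Not NE.
(Jump, Jump, Shade): Bidder 1 gets 12, best alternative 3; Bidder 2 gets 12, best alternative 5; Bidder 3 gets 11, best alternative 6. No profitable deviation — NE.
(Jump, Jump, Honest): Bidder 1 can switch to Snipe (2 → 20). Not NE.
(Snipe, Aggressive, Shade): Bidder 1 gets 10, best alternative 5; Bidder 2 gets 19, best alternative 6; Bidder 3 gets 7, best alternative 2. No profitable deviation — NE.
(Snipe, Aggressive, Honest): Bidder 1 can switch to Jump (2 → 14). Not NE.
(Snipe, Jump, Shade): Bidder 1 can switch to Jump (3 → 12). Not NE.
(Snipe, Jump, Honest): Bidder 1 gets 20, best alternative 2; Bidder 2 gets 17, best alternative 3; Bidder 3 gets 10, best alternative 3. No profitable deviation — NE.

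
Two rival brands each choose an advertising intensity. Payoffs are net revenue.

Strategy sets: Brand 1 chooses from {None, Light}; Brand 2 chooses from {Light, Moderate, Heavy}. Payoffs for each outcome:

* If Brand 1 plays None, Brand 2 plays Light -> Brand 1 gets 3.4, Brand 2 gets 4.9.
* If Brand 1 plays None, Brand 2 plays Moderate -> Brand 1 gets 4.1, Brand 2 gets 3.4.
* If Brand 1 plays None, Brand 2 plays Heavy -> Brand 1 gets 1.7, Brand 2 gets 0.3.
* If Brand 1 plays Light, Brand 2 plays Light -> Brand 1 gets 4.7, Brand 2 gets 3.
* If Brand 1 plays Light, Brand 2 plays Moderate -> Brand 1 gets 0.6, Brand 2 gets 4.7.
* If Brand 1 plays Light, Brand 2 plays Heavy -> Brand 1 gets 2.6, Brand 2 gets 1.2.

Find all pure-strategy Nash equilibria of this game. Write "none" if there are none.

Brand 1 against Light: payoffs 3.4, 4.7 → best response Light.
Brand 1 against Moderate: payoffs 4.1, 0.6 → best response None.
Brand 1 against Heavy: payoffs 1.7, 2.6 → best response Light.
Brand 2 against None: payoffs 4.9, 3.4, 0.3 → best response Light.
Brand 2 against Light: payoffs 3, 4.7, 1.2 → best response Moderate.
No profile is a mutual best response for all players.

none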